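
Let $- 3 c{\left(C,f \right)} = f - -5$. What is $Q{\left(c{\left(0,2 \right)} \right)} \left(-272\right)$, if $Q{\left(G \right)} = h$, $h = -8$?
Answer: $2176$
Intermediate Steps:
$c{\left(C,f \right)} = - \frac{5}{3} - \frac{f}{3}$ ($c{\left(C,f \right)} = - \frac{f - -5}{3} = - \frac{f + 5}{3} = - \frac{5 + f}{3} = - \frac{5}{3} - \frac{f}{3}$)
$Q{\left(G \right)} = -8$
$Q{\left(c{\left(0,2 \right)} \right)} \left(-272\right) = \left(-8\right) \left(-272\right) = 2176$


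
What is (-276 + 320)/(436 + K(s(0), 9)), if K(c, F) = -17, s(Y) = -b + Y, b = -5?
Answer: 44/419 ≈ 0.10501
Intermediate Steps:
s(Y) = 5 + Y (s(Y) = -1*(-5) + Y = 5 + Y)
(-276 + 320)/(436 + K(s(0), 9)) = (-276 + 320)/(436 - 17) = 44/419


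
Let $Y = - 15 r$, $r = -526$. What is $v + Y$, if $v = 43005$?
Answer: $50895$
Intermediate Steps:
$Y = 7890$ ($Y = \left(-15\right) \left(-526\right) = 7890$)
$v + Y = 43005 + 7890 = 50895$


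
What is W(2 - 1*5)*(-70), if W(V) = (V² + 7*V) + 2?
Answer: 700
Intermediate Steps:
W(V) = 2 + V² + 7*V
W(2 - 1*5)*(-70) = (2 + (2 - 1*5)² + 7*(2 - 1*5))*(-70) = (2 + (2 - 5)² + 7*(2 - 5))*(-70) = (2 + (-3)² + 7*(-3))*(-70) = (2 + 9 - 21)*(-70) = -10*(-70) = 700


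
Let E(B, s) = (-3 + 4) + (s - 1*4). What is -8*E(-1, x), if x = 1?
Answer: 16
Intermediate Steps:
E(B, s) = -3 + s (E(B, s) = 1 + (s - 4) = 1 + (-4 + s) = -3 + s)
-8*E(-1, x) = -8*(-3 + 1) = -8*(-2) = 16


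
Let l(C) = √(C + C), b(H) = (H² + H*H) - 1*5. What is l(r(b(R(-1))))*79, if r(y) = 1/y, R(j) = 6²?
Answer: 79*√5174/2587 ≈ 2.1966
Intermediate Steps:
R(j) = 36
b(H) = -5 + 2*H² (b(H) = (H² + H²) - 5 = 2*H² - 5 = -5 + 2*H²)
r(y) = 1/y
l(C) = √2*√C (l(C) = √(2*C) = √2*√C)
l(r(b(R(-1))))*79 = (√2*√(1/(-5 + 2*36²)))*79 = (√2*√(1/(-5 + 2*1296)))*79 = (√2*√(1/(-5 + 2592)))*79 = (√2*√(1/2587))*79 = (√2*(√2587/2587))*79 = (√5174/2587)*79 = 79*√5174/2587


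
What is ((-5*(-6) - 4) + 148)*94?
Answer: 16356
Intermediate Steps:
((-5*(-6) - 4) + 148)*94 = ((30 - 4) + 148)*94 = (26 + 148)*94 = 174*94 = 16356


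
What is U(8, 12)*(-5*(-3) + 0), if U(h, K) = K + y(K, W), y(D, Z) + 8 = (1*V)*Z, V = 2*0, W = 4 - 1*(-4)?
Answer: 60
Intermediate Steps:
W = 8 (W = 4 + 4 = 8)
V = 0
y(D, Z) = -8 (y(D, Z) = -8 + (1*0)*Z = -8 + 0*Z = -8 + 0 = -8)
U(h, K) = -8 + K (U(h, K) = K - 8 = -8 + K)
U(8, 12)*(-5*(-3) + 0) = (-8 + 12)*(-5*(-3) + 0) = 4*(15 + 0) = 4*15 = 60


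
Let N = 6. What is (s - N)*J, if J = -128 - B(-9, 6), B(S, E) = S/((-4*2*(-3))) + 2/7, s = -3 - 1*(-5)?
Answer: 7163/14 ≈ 511.64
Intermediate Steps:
s = 2 (s = -3 + 5 = 2)
B(S, E) = 2/7 + S/24 (B(S, E) = S/((-8*(-3))) + 2*(⅐) = S/24 + 2/7 = 2/7 + S/24)
J = -7163/56 (J = -128 - (2/7 + (1/24)*(-9)) = -128 - (2/7 - 3/8) = -128 - 1*(-5/56) = -128 + 5/56 = -7163/56 ≈ -127.91)
(s - N)*J = (2 - 1*6)*(-7163/56) = (2 - 6)*(-7163/56) = -4*(-7163/56) = 7163/14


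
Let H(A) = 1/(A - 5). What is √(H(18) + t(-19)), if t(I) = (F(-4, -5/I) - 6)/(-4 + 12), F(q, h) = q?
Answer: I*√793/26 ≈ 1.0831*I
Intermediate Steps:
H(A) = 1/(-5 + A)
t(I) = -5/4 (t(I) = (-4 - 6)/(-4 + 12) = -10/8 = -10*⅛ = -5/4)
√(H(18) + t(-19)) = √(1/(-5 + 18) - 5/4) = √(1/13 - 5/4) = √(-61/52) = I*√793/26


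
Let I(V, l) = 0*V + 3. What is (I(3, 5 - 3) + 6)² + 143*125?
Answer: 17956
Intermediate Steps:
I(V, l) = 3 (I(V, l) = 0 + 3 = 3)
(I(3, 5 - 3) + 6)² + 143*125 = (3 + 6)² + 143*125 = 9² + 17875 = 81 + 17875 = 17956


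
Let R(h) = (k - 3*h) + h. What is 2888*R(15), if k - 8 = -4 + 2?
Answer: -69312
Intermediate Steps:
k = 6 (k = 8 + (-4 + 2) = 8 - 2 = 6)
R(h) = 6 - 2*h (R(h) = (6 - 3*h) + h = 6 - 2*h)
2888*R(15) = 2888*(6 - 2*15) = 2888*(6 - 30) = 2888*(-24) = -69312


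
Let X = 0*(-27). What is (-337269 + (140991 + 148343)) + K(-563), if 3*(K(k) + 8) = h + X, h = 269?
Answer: -143560/3 ≈ -47853.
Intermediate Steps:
X = 0
K(k) = 245/3 (K(k) = -8 + (269 + 0)/3 = -8 + (1/3)*269 = -8 + 269/3 = 245/3)
(-337269 + (140991 + 148343)) + K(-563) = (-337269 + (140991 + 148343)) + 245/3 = (-337269 + 289334) + 245/3 = -47935 + 245/3 = -143560/3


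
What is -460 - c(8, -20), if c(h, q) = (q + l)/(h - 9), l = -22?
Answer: -502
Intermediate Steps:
c(h, q) = (-22 + q)/(-9 + h) (c(h, q) = (q - 22)/(h - 9) = (-22 + q)/(-9 + h))
-460 - c(8, -20) = -460 - (-22 - 20)/(-9 + 8) = -460 - (-42)/(-1) = -460 - (-1)*(-42) = -460 - 1*42 = -460 - 42 = -502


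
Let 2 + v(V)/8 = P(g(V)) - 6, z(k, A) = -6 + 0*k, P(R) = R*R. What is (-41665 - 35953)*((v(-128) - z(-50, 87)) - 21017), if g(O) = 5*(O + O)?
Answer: -1015718850250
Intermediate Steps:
g(O) = 10*O (g(O) = 5*(2*O) = 10*O)
P(R) = R**2
z(k, A) = -6 (z(k, A) = -6 + 0 = -6)
v(V) = -64 + 800*V**2 (v(V) = -16 + 8*((10*V)**2 - 6) = -16 + 8*(100*V**2 - 6) = -16 + 8*(-6 + 100*V**2) = -16 + (-48 + 800*V**2) = -64 + 800*V**2)
(-41665 - 35953)*((v(-128) - z(-50, 87)) - 21017) = (-41665 - 35953)*(((-64 + 800*(-128)**2) - 1*(-6)) - 21017) = -77618*(((-64 + 800*16384) + 6) - 21017) = -77618*(((-64 + 13107200) + 6) - 21017) = -77618*((13107136 + 6) - 21017) = -77618*(13107142 - 21017) = -77618*13086125 = -1015718850250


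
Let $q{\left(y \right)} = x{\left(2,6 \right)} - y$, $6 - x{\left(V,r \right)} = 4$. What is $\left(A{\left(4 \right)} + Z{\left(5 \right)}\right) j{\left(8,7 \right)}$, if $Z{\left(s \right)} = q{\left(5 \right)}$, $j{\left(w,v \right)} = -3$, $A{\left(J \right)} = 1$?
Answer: $6$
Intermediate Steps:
$x{\left(V,r \right)} = 2$ ($x{\left(V,r \right)} = 6 - 4 = 2$)
$q{\left(y \right)} = 2 - y$
$Z{\left(s \right)} = -3$ ($Z{\left(s \right)} = 2 - 5 = -3$)
$\left(A{\left(4 \right)} + Z{\left(5 \right)}\right) j{\left(8,7 \right)} = \left(1 - 3\right) \left(-3\right) = \left(-2\right) \left(-3\right) = 6$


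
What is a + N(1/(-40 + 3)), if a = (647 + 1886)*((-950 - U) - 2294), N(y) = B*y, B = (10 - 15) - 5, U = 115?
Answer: -314808829/37 ≈ -8.5084e+6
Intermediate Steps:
B = -10 (B = -5 - 5 = -10)
N(y) = -10*y
a = -8508347 (a = (647 + 1886)*((-950 - 1*115) - 2294) = 2533*((-950 - 115) - 2294) = 2533*(-1065 - 2294) = 2533*(-3359) = -8508347)
a + N(1/(-40 + 3)) = -8508347 - 10/(-40 + 3) = -8508347 - 10/(-37) = -8508347 - 10*(-1/37) = -8508347 + 10/37 = -314808829/37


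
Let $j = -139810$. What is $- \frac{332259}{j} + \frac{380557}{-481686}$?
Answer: $\frac{26709708626}{16836129915} \approx 1.5865$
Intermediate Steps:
$- \frac{332259}{j} + \frac{380557}{-481686} = - \frac{332259}{-139810} + \frac{380557}{-481686} = \left(-332259\right) \left(- \frac{1}{139810}\right) + 380557 \left(- \frac{1}{481686}\right) = \frac{332259}{139810} - \frac{380557}{481686} = \frac{26709708626}{16836129915}$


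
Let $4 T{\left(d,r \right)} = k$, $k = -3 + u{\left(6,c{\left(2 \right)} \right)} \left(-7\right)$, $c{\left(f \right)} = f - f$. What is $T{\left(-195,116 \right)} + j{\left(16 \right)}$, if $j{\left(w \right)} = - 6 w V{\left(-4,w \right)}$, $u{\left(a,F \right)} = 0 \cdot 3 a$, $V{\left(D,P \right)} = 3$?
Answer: $- \frac{1155}{4} \approx -288.75$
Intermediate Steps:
$c{\left(f \right)} = 0$
$u{\left(a,F \right)} = 0$ ($u{\left(a,F \right)} = 0 a = 0$)
$j{\left(w \right)} = - 18 w$ ($j{\left(w \right)} = - 6 w 3 = - 18 w$)
$k = -3$ ($k = -3 + 0 \left(-7\right) = -3 + 0 = -3$)
$T{\left(d,r \right)} = - \frac{3}{4}$ ($T{\left(d,r \right)} = \frac{1}{4} \left(-3\right) = - \frac{3}{4}$)
$T{\left(-195,116 \right)} + j{\left(16 \right)} = - \frac{3}{4} - 288 = - \frac{1155}{4}$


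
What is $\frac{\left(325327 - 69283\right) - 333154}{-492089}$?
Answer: $\frac{77110}{492089} \approx 0.1567$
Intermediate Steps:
$\frac{\left(325327 - 69283\right) - 333154}{-492089} = \left(256044 - 333154\right) \left(- \frac{1}{492089}\right) = \left(-77110\right) \left(- \frac{1}{492089}\right) = \frac{77110}{492089}$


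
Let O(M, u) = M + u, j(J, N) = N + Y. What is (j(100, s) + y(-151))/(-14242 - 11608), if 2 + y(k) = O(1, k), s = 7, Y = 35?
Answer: 1/235 ≈ 0.0042553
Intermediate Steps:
j(J, N) = 35 + N (j(J, N) = N + 35 = 35 + N)
y(k) = -1 + k (y(k) = -2 + (1 + k) = -1 + k)
(j(100, s) + y(-151))/(-14242 - 11608) = ((35 + 7) + (-1 - 151))/(-14242 - 11608) = (42 - 152)/(-25850) = -110*(-1/25850) = 1/235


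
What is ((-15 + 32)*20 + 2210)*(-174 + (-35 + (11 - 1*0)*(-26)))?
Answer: -1262250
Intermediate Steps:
((-15 + 32)*20 + 2210)*(-174 + (-35 + (11 - 1*0)*(-26))) = (17*20 + 2210)*(-174 + (-35 + (11 + 0)*(-26))) = (340 + 2210)*(-174 + (-35 + 11*(-26))) = 2550*(-174 + (-35 - 286)) = 2550*(-174 - 321) = 2550*(-495) = -1262250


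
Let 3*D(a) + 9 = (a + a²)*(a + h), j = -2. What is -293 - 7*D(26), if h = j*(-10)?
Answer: -75620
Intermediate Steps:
h = 20 (h = -2*(-10) = 20)
D(a) = -3 + (20 + a)*(a + a²)/3 (D(a) = -3 + ((a + a²)*(a + 20))/3 = -3 + ((a + a²)*(20 + a))/3 = -3 + ((20 + a)*(a + a²))/3 = -3 + (20 + a)*(a + a²)/3)
-293 - 7*D(26) = -293 - 7*(-3 + 7*26² + (⅓)*26³ + (20/3)*26) = -293 - 7*(-3 + 7*676 + (⅓)*17576 + 520/3) = -293 - 7*(-3 + 4732 + 17576/3 + 520/3) = -293 - 7*10761 = -293 - 75327 = -75620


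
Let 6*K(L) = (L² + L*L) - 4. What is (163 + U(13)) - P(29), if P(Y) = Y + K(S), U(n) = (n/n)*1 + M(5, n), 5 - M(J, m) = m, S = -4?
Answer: 367/3 ≈ 122.33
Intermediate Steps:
M(J, m) = 5 - m
K(L) = -⅔ + L²/3 (K(L) = ((L² + L*L) - 4)/6 = ((L² + L²) - 4)/6 = (2*L² - 4)/6 = (-4 + 2*L²)/6 = -⅔ + L²/3)
U(n) = 6 - n (U(n) = (n/n)*1 + (5 - n) = 1*1 + (5 - n) = 1 + (5 - n) = 6 - n)
P(Y) = 14/3 + Y (P(Y) = Y + (-⅔ + (⅓)*(-4)²) = Y + (-⅔ + (⅓)*16) = Y + (-⅔ + 16/3) = Y + 14/3 = 14/3 + Y)
(163 + U(13)) - P(29) = (163 + (6 - 1*13)) - (14/3 + 29) = (163 + (6 - 13)) - 1*101/3 = (163 - 7) - 101/3 = 156 - 101/3 = 367/3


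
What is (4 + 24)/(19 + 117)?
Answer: 7/34 ≈ 0.20588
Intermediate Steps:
(4 + 24)/(19 + 117) = 28/136 = (1/136)*28 = 7/34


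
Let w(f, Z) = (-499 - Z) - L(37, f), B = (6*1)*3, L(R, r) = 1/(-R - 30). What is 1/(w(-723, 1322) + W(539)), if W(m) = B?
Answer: -67/120800 ≈ -0.00055464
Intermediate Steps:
L(R, r) = 1/(-30 - R)
B = 18 (B = 6*3 = 18)
W(m) = 18
w(f, Z) = -33432/67 - Z (w(f, Z) = (-499 - Z) - (-1)/(30 + 37) = (-499 - Z) - (-1)/67 = (-499 - Z) - 1*(-1/67) = (-499 - Z) + 1/67 = -33432/67 - Z)
1/(w(-723, 1322) + W(539)) = 1/((-33432/67 - 1*1322) + 18) = 1/((-33432/67 - 1322) + 18) = 1/(-122006/67 + 18) = 1/(-120800/67) = -67/120800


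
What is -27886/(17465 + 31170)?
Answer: -27886/48635 ≈ -0.57337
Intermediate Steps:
-27886/(17465 + 31170) = -27886/48635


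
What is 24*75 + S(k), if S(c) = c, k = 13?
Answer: 1813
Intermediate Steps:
24*75 + S(k) = 24*75 + 13 = 1800 + 13 = 1813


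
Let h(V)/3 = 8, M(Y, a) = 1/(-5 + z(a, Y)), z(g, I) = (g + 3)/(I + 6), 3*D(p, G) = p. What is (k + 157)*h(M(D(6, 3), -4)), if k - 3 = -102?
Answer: 1392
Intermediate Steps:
D(p, G) = p/3
z(g, I) = (3 + g)/(6 + I)
M(Y, a) = 1/(-5 + (3 + a)/(6 + Y))
h(V) = 24 (h(V) = 3*8 = 24)
k = -99 (k = 3 - 102 = -99)
(k + 157)*h(M(D(6, 3), -4)) = (-99 + 157)*24 = 58*24 = 1392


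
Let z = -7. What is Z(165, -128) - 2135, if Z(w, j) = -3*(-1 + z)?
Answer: -2111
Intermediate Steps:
Z(w, j) = 24 (Z(w, j) = -3*(-1 - 7) = -3*(-8) = 24)
Z(165, -128) - 2135 = 24 - 2135 = -2111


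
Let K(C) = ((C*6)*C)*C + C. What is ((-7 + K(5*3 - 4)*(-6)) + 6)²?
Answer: 2302368289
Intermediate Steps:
K(C) = C + 6*C³ (K(C) = ((6*C)*C)*C + C = (6*C²)*C + C = 6*C³ + C = C + 6*C³)
((-7 + K(5*3 - 4)*(-6)) + 6)² = ((-7 + ((5*3 - 4) + 6*(5*3 - 4)³)*(-6)) + 6)² = ((-7 + ((15 - 4) + 6*(15 - 4)³)*(-6)) + 6)² = ((-7 + (11 + 6*11³)*(-6)) + 6)² = ((-7 + (11 + 6*1331)*(-6)) + 6)² = ((-7 + (11 + 7986)*(-6)) + 6)² = ((-7 + 7997*(-6)) + 6)² = ((-7 - 47982) + 6)² = (-47989 + 6)² = (-47983)² = 2302368289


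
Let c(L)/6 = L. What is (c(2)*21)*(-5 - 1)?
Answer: -1512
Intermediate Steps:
c(L) = 6*L
(c(2)*21)*(-5 - 1) = ((6*2)*21)*(-5 - 1) = (12*21)*(-6) = 252*(-6) = -1512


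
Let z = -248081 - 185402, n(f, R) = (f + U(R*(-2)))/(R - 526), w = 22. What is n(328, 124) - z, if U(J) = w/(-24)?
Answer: 2091118067/4824 ≈ 4.3348e+5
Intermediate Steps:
U(J) = -11/12 (U(J) = 22/(-24) = 22*(-1/24) = -11/12)
n(f, R) = (-11/12 + f)/(-526 + R) (n(f, R) = (f - 11/12)/(R - 526) = (-11/12 + f)/(-526 + R))
z = -433483
n(328, 124) - z = (-11/12 + 328)/(-526 + 124) - 1*(-433483) = (3925/12)/(-402) + 433483 = -1/402*3925/12 + 433483 = -3925/4824 + 433483 = 2091118067/4824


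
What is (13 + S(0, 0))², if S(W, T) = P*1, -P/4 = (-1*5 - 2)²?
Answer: 33489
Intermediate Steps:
P = -196 (P = -4*(-1*5 - 2)² = -4*(-5 - 2)² = -4*(-7)² = -4*49 = -196)
S(W, T) = -196 (S(W, T) = -196*1 = -196)
(13 + S(0, 0))² = (13 - 196)² = (-183)² = 33489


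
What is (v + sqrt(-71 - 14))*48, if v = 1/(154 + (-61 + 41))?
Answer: 24/67 + 48*I*sqrt(85) ≈ 0.35821 + 442.54*I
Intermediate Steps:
v = 1/134 (v = 1/(154 - 20) = 1/134 ≈ 0.0074627)
(v + sqrt(-71 - 14))*48 = (1/134 + sqrt(-71 - 14))*48 = (1/134 + sqrt(-85))*48 = (1/134 + I*sqrt(85))*48 = 24/67 + 48*I*sqrt(85)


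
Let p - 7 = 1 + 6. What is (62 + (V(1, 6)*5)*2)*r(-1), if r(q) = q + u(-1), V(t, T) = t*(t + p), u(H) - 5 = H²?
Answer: 1060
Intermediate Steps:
p = 14 (p = 7 + (1 + 6) = 7 + 7 = 14)
u(H) = 5 + H²
V(t, T) = t*(14 + t) (V(t, T) = t*(t + 14) = t*(14 + t))
r(q) = 6 + q (r(q) = q + (5 + (-1)²) = q + (5 + 1) = q + 6 = 6 + q)
(62 + (V(1, 6)*5)*2)*r(-1) = (62 + ((1*(14 + 1))*5)*2)*(6 - 1) = (62 + ((1*15)*5)*2)*5 = (62 + (15*5)*2)*5 = (62 + 75*2)*5 = (62 + 150)*5 = 212*5 = 1060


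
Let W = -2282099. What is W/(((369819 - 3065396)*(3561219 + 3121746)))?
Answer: 2282099/18014446745805 ≈ 1.2668e-7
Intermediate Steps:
W/(((369819 - 3065396)*(3561219 + 3121746))) = -2282099*1/((369819 - 3065396)*(3561219 + 3121746)) = -2282099/((-2695577*6682965)) = -2282099/(-18014446745805) = -2282099*(-1/18014446745805) = 2282099/18014446745805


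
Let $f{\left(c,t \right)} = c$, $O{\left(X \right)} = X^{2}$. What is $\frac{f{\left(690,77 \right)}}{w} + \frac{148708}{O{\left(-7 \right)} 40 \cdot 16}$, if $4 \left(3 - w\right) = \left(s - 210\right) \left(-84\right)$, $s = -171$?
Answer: $\frac{6950763}{1492960} \approx 4.6557$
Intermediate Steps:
$w = -7998$ ($w = 3 - \frac{\left(-171 - 210\right) \left(-84\right)}{4} = 3 - \frac{\left(-381\right) \left(-84\right)}{4} = 3 - 8001 = -7998$)
$\frac{f{\left(690,77 \right)}}{w} + \frac{148708}{O{\left(-7 \right)} 40 \cdot 16} = \frac{690}{-7998} + \frac{148708}{\left(-7\right)^{2} \cdot 40 \cdot 16} = 690 \left(- \frac{1}{7998}\right) + \frac{148708}{49 \cdot 40 \cdot 16} = - \frac{115}{1333} + \frac{148708}{1960 \cdot 16} = - \frac{115}{1333} + \frac{148708}{31360} = - \frac{115}{1333} + 148708 \cdot \frac{1}{31360} = - \frac{115}{1333} + \frac{5311}{1120} = \frac{6950763}{1492960}$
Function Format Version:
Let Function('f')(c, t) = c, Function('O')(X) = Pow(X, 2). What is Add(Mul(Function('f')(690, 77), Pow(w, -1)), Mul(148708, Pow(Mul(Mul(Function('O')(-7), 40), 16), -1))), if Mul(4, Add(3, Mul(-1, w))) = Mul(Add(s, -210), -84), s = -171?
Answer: Rational(6950763, 1492960) ≈ 4.6557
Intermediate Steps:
w = -7998 (w = Add(3, Mul(Rational(-1, 4), Mul(Add(-171, -210), -84))) = Add(3, Mul(Rational(-1, 4), Mul(-381, -84))) = Add(3, Mul(Rational(-1, 4), 32004)) = Add(3, -8001) = -7998)
Add(Mul(Function('f')(690, 77), Pow(w, -1)), Mul(148708, Pow(Mul(Mul(Function('O')(-7), 40), 16), -1))) = Add(Mul(690, Pow(-7998, -1)), Mul(148708, Pow(Mul(Mul(Pow(-7, 2), 40), 16), -1))) = Add(Mul(690, Rational(-1, 7998)), Mul(148708, Pow(Mul(Mul(49, 40), 16), -1))) = Add(Rational(-115, 1333), Mul(148708, Pow(Mul(1960, 16), -1))) = Add(Rational(-115, 1333), Mul(148708, Pow(31360, -1))) = Add(Rational(-115, 1333), Mul(148708, Rational(1, 31360))) = Add(Rational(-115, 1333), Rational(5311, 1120)) = Rational(6950763, 1492960)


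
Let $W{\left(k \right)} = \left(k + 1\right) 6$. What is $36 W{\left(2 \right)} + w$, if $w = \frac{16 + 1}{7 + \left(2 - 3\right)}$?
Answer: $\frac{3905}{6} \approx 650.83$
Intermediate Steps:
$w = \frac{17}{6}$ ($w = \frac{17}{7 - 1} = \frac{17}{6} \approx 2.8333$)
$W{\left(k \right)} = 6 + 6 k$ ($W{\left(k \right)} = \left(1 + k\right) 6 = 6 + 6 k$)
$36 W{\left(2 \right)} + w = 36 \left(6 + 6 \cdot 2\right) + \frac{17}{6} = 36 \left(6 + 12\right) + \frac{17}{6} = 36 \cdot 18 + \frac{17}{6} = 648 + \frac{17}{6} = \frac{3905}{6}$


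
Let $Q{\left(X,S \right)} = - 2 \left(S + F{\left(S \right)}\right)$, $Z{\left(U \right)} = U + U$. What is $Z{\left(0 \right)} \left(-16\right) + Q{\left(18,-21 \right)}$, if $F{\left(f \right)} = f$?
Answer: $84$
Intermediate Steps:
$Z{\left(U \right)} = 2 U$
$Q{\left(X,S \right)} = - 4 S$ ($Q{\left(X,S \right)} = - 2 \left(S + S\right) = - 2 \cdot 2 S = - 4 S$)
$Z{\left(0 \right)} \left(-16\right) + Q{\left(18,-21 \right)} = 2 \cdot 0 \left(-16\right) - -84 = 0 \left(-16\right) + 84 = 0 + 84 = 84$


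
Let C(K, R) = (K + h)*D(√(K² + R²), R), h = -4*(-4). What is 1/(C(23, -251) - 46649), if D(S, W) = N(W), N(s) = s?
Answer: -1/56438 ≈ -1.7719e-5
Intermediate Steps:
h = 16
D(S, W) = W
C(K, R) = R*(16 + K) (C(K, R) = (K + 16)*R = (16 + K)*R = R*(16 + K))
1/(C(23, -251) - 46649) = 1/(-251*(16 + 23) - 46649) = 1/(-251*39 - 46649) = 1/(-9789 - 46649) = 1/(-56438) = -1/56438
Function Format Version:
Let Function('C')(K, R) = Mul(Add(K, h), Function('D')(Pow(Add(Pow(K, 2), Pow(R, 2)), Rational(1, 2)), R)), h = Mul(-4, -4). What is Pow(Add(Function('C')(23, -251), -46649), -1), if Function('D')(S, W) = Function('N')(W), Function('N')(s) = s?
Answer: Rational(-1, 56438) ≈ -1.7719e-5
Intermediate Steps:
h = 16
Function('D')(S, W) = W
Function('C')(K, R) = Mul(R, Add(16, K)) (Function('C')(K, R) = Mul(Add(K, 16), R) = Mul(Add(16, K), R) = Mul(R, Add(16, K)))
Pow(Add(Function('C')(23, -251), -46649), -1) = Pow(Add(Mul(-251, Add(16, 23)), -46649), -1) = Pow(Add(Mul(-251, 39), -46649), -1) = Pow(Add(-9789, -46649), -1) = Pow(-56438, -1) = Rational(-1, 56438)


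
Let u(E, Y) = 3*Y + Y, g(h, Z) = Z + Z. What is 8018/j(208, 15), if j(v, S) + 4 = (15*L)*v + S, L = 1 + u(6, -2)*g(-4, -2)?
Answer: 8018/102971 ≈ 0.077867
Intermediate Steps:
g(h, Z) = 2*Z
u(E, Y) = 4*Y
L = 33 (L = 1 + (4*(-2))*(2*(-2)) = 1 - 8*(-4) = 1 + 32 = 33)
j(v, S) = -4 + S + 495*v (j(v, S) = -4 + ((15*33)*v + S) = -4 + (495*v + S) = -4 + (S + 495*v) = -4 + S + 495*v)
8018/j(208, 15) = 8018/(-4 + 15 + 495*208) = 8018/(-4 + 15 + 102960) = 8018/102971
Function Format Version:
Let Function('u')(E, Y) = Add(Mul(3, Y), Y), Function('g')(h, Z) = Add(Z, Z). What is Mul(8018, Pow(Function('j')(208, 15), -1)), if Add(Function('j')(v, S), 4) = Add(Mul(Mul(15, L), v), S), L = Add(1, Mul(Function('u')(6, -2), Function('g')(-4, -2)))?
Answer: Rational(8018, 102971) ≈ 0.077867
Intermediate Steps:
Function('g')(h, Z) = Mul(2, Z)
Function('u')(E, Y) = Mul(4, Y)
L = 33 (L = Add(1, Mul(Mul(4, -2), Mul(2, -2))) = Add(1, Mul(-8, -4)) = Add(1, 32) = 33)
Function('j')(v, S) = Add(-4, S, Mul(495, v)) (Function('j')(v, S) = Add(-4, Add(Mul(Mul(15, 33), v), S)) = Add(-4, Add(Mul(495, v), S)) = Add(-4, Add(S, Mul(495, v))) = Add(-4, S, Mul(495, v)))
Mul(8018, Pow(Function('j')(208, 15), -1)) = Mul(8018, Pow(Add(-4, 15, Mul(495, 208)), -1)) = Mul(8018, Pow(Add(-4, 15, 102960), -1)) = Mul(8018, Pow(102971, -1)) = Mul(8018, Rational(1, 102971)) = Rational(8018, 102971)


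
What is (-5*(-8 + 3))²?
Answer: 625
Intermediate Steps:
(-5*(-8 + 3))² = (-5*(-5))² = 25² = 625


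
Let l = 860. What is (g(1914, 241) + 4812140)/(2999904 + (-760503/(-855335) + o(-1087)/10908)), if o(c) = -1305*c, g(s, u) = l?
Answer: 4989473554260000/3110034275417741 ≈ 1.6043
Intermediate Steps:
g(s, u) = 860
(g(1914, 241) + 4812140)/(2999904 + (-760503/(-855335) + o(-1087)/10908)) = (860 + 4812140)/(2999904 + (-760503/(-855335) - 1305*(-1087)/10908)) = 4813000/(2999904 + (-760503*(-1/855335) + 1418535*(1/10908))) = 4813000/(2999904 + (760503/855335 + 157615/1212)) = 4813000/(2999904 + 135735355661/1036666020) = 4813000/(3110034275417741/1036666020) = 4813000*(1036666020/3110034275417741) = 4989473554260000/3110034275417741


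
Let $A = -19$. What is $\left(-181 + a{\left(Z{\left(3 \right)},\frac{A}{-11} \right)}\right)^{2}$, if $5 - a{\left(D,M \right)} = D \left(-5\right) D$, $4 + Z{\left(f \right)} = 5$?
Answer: $29241$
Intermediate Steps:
$Z{\left(f \right)} = 1$ ($Z{\left(f \right)} = -4 + 5 = 1$)
$a{\left(D,M \right)} = 5 + 5 D^{2}$ ($a{\left(D,M \right)} = 5 - D \left(-5\right) D = 5 - - 5 D D = 5 - - 5 D^{2} = 5 + 5 D^{2}$)
$\left(-181 + a{\left(Z{\left(3 \right)},\frac{A}{-11} \right)}\right)^{2} = \left(-181 + \left(5 + 5 \cdot 1^{2}\right)\right)^{2} = \left(-181 + \left(5 + 5 \cdot 1\right)\right)^{2} = \left(-181 + \left(5 + 5\right)\right)^{2} = \left(-181 + 10\right)^{2} = \left(-171\right)^{2} = 29241$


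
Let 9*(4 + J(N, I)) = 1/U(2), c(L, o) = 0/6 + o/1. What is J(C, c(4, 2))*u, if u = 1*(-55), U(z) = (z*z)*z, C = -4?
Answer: 15785/72 ≈ 219.24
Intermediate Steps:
c(L, o) = o (c(L, o) = 0*(1/6) + o*1 = 0 + o = o)
U(z) = z**3 (U(z) = z**2*z = z**3)
J(N, I) = -287/72 (J(N, I) = -4 + 1/(9*(2**3)) = -4 + (1/9)/8 = -4 + (1/9)*(1/8) = -4 + 1/72 = -287/72)
u = -55
J(C, c(4, 2))*u = -287/72*(-55) = 15785/72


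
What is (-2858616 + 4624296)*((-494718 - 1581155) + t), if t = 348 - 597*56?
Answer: -3723743195760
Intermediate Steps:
t = -33084 (t = 348 - 33432 = -33084)
(-2858616 + 4624296)*((-494718 - 1581155) + t) = (-2858616 + 4624296)*((-494718 - 1581155) - 33084) = 1765680*(-2075873 - 33084) = 1765680*(-2108957) = -3723743195760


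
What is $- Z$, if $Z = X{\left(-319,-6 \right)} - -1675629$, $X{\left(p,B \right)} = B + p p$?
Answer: $-1777384$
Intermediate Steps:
$X{\left(p,B \right)} = B + p^{2}$
$Z = 1777384$ ($Z = \left(-6 + \left(-319\right)^{2}\right) - -1675629 = \left(-6 + 101761\right) + 1675629 = 101755 + 1675629 = 1777384$)
$- Z = \left(-1\right) 1777384 = -1777384$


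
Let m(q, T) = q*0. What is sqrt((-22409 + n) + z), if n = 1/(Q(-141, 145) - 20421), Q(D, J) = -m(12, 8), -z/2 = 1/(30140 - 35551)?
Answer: 8*I*sqrt(475016904805350838)/36832677 ≈ 149.7*I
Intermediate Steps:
m(q, T) = 0
z = 2/5411 (z = -2/(30140 - 35551) = -2/(-5411) = -2*(-1/5411) = 2/5411 ≈ 0.00036962)
Q(D, J) = 0 (Q(D, J) = -1*0 = 0)
n = -1/20421 (n = 1/(0 - 20421) = 1/(-20421) = -1/20421 ≈ -4.8969e-5)
sqrt((-22409 + n) + z) = sqrt((-22409 - 1/20421) + 2/5411) = sqrt(-457614190/20421 + 2/5411) = sqrt(-2476150341248/110498031) = 8*I*sqrt(475016904805350838)/36832677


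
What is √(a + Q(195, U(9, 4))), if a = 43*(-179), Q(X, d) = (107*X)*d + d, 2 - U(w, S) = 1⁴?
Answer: √13169 ≈ 114.76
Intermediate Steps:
U(w, S) = 1 (U(w, S) = 2 - 1*1⁴ = 2 - 1*1 = 2 - 1 = 1)
Q(X, d) = d + 107*X*d (Q(X, d) = 107*X*d + d = d + 107*X*d)
a = -7697
√(a + Q(195, U(9, 4))) = √(-7697 + 1*(1 + 107*195)) = √(-7697 + 1*(1 + 20865)) = √(-7697 + 1*20866) = √(-7697 + 20866) = √13169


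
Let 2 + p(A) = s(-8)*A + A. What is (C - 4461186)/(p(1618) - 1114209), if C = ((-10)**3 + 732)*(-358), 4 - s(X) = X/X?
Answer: 4365242/1107739 ≈ 3.9407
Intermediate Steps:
s(X) = 3 (s(X) = 4 - X/X = 4 - 1*1 = 4 - 1 = 3)
C = 95944 (C = (-1000 + 732)*(-358) = -268*(-358) = 95944)
p(A) = -2 + 4*A (p(A) = -2 + (3*A + A) = -2 + 4*A)
(C - 4461186)/(p(1618) - 1114209) = (95944 - 4461186)/((-2 + 4*1618) - 1114209) = -4365242/((-2 + 6472) - 1114209) = -4365242/(6470 - 1114209) = -4365242/(-1107739) = -4365242*(-1/1107739) = 4365242/1107739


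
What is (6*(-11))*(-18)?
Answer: 1188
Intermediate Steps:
(6*(-11))*(-18) = -66*(-18) = 1188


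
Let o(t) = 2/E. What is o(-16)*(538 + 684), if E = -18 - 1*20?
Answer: -1222/19 ≈ -64.316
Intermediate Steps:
E = -38 (E = -18 - 20 = -38)
o(t) = -1/19 (o(t) = 2/(-38) = 2*(-1/38) = -1/19)
o(-16)*(538 + 684) = -(538 + 684)/19 = -1/19*1222 = -1222/19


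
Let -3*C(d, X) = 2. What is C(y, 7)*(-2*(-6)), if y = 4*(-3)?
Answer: -8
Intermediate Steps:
y = -12
C(d, X) = -⅔ (C(d, X) = -⅓*2 = -⅔)
C(y, 7)*(-2*(-6)) = -(-4)*(-6)/3 = -⅔*12 = -8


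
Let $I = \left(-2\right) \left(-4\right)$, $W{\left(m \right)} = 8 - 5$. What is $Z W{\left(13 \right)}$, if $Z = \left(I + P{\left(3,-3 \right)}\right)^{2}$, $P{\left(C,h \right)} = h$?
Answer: $75$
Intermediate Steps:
$W{\left(m \right)} = 3$
$I = 8$
$Z = 25$ ($Z = \left(8 - 3\right)^{2} = 5^{2} = 25$)
$Z W{\left(13 \right)} = 25 \cdot 3 = 75$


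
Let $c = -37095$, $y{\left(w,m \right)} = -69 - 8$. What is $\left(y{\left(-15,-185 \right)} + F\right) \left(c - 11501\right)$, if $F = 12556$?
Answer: $-606429484$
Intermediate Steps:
$y{\left(w,m \right)} = -77$ ($y{\left(w,m \right)} = -69 - 8 = -77$)
$\left(y{\left(-15,-185 \right)} + F\right) \left(c - 11501\right) = \left(-77 + 12556\right) \left(-37095 - 11501\right) = 12479 \left(-48596\right) = -606429484$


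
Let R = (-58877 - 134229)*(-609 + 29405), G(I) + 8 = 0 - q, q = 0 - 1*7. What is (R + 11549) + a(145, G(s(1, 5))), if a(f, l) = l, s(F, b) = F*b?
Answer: -5560668828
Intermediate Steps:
q = -7 (q = 0 - 7 = -7)
G(I) = -1 (G(I) = -8 + (0 - 1*(-7)) = -8 + (0 + 7) = -8 + 7 = -1)
R = -5560680376 (R = -193106*28796 = -5560680376)
(R + 11549) + a(145, G(s(1, 5))) = (-5560680376 + 11549) - 1 = -5560668827 - 1 = -5560668828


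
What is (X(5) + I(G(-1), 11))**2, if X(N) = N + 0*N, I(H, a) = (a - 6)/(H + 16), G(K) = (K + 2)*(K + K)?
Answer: 5625/196 ≈ 28.699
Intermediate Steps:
G(K) = 2*K*(2 + K) (G(K) = (2 + K)*(2*K) = 2*K*(2 + K))
I(H, a) = (-6 + a)/(16 + H)
X(N) = N (X(N) = N + 0 = N)
(X(5) + I(G(-1), 11))**2 = (5 + (-6 + 11)/(16 + 2*(-1)*(2 - 1)))**2 = (5 + 5/(16 + 2*(-1)*1))**2 = (5 + 5/(16 - 2))**2 = (5 + 5/14)**2 = (75/14)**2 = 5625/196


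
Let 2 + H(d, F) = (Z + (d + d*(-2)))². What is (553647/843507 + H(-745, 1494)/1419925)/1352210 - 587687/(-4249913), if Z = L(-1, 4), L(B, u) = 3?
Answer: 317267443368944040998069/2294336028641284663922250 ≈ 0.13828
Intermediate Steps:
Z = 3
H(d, F) = -2 + (3 - d)² (H(d, F) = -2 + (3 + (d + d*(-2)))² = -2 + (3 + (d - 2*d))² = -2 + (3 - d)²)
(553647/843507 + H(-745, 1494)/1419925)/1352210 - 587687/(-4249913) = (553647/843507 + (-2 + (-3 - 745)²)/1419925)/1352210 - 587687/(-4249913) = (553647*(1/843507) + (-2 + (-748)²)*(1/1419925))*(1/1352210) - 587687*(-1/4249913) = (184549/281169 + (-2 + 559504)*(1/1419925))*(1/1352210) + 587687/4249913 = (184549/281169 + 559502*(1/1419925))*(1/1352210) + 587687/4249913 = (184549/281169 + 559502/1419925)*(1/1352210) + 587687/4249913 = (419360356663/399238892325)*(1/1352210) + 587687/4249913 = 419360356663/539854822590788250 + 587687/4249913 = 317267443368944040998069/2294336028641284663922250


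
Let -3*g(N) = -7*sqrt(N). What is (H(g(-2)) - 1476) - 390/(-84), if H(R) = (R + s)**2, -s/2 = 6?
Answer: -168619/126 - 56*I*sqrt(2) ≈ -1338.2 - 79.196*I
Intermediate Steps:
s = -12 (s = -2*6 = -12)
g(N) = 7*sqrt(N)/3 (g(N) = -(-7)*sqrt(N)/3 = 7*sqrt(N)/3)
H(R) = (-12 + R)**2 (H(R) = (R - 12)**2 = (-12 + R)**2)
(H(g(-2)) - 1476) - 390/(-84) = ((-12 + 7*sqrt(-2)/3)**2 - 1476) - 390/(-84) = ((-12 + 7*(I*sqrt(2))/3)**2 - 1476) - 390*(-1/84) = ((-12 + 7*I*sqrt(2)/3)**2 - 1476) + 65/14 = (-1476 + (-12 + 7*I*sqrt(2)/3)**2) + 65/14 = -20599/14 + (-12 + 7*I*sqrt(2)/3)**2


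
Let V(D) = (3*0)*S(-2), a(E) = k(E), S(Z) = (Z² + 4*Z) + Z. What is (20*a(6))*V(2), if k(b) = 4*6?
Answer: 0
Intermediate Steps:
S(Z) = Z² + 5*Z
k(b) = 24
a(E) = 24
V(D) = 0 (V(D) = (3*0)*(-2*(5 - 2)) = 0*(-2*3) = 0*(-6) = 0)
(20*a(6))*V(2) = (20*24)*0 = 480*0 = 0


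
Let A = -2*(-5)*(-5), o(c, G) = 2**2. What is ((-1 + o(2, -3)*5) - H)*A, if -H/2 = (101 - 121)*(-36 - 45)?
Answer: -162950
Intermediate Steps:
o(c, G) = 4
H = -3240 (H = -2*(101 - 121)*(-36 - 45) = -(-40)*(-81) = -2*1620 = -3240)
A = -50 (A = 10*(-5) = -50)
((-1 + o(2, -3)*5) - H)*A = ((-1 + 4*5) - 1*(-3240))*(-50) = ((-1 + 20) + 3240)*(-50) = (19 + 3240)*(-50) = 3259*(-50) = -162950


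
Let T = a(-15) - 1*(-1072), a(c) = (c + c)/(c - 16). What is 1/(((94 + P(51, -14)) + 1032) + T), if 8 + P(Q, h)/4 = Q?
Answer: 31/73500 ≈ 0.00042177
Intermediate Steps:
P(Q, h) = -32 + 4*Q
a(c) = 2*c/(-16 + c) (a(c) = (2*c)/(-16 + c) = 2*c/(-16 + c))
T = 33262/31 (T = 2*(-15)/(-16 - 15) - 1*(-1072) = 2*(-15)/(-31) + 1072 = 2*(-15)*(-1/31) + 1072 = 30/31 + 1072 = 33262/31 ≈ 1073.0)
1/(((94 + P(51, -14)) + 1032) + T) = 1/(((94 + (-32 + 4*51)) + 1032) + 33262/31) = 1/(((94 + (-32 + 204)) + 1032) + 33262/31) = 1/(((94 + 172) + 1032) + 33262/31) = 1/((266 + 1032) + 33262/31) = 1/(1298 + 33262/31) = 1/(73500/31) = 31/73500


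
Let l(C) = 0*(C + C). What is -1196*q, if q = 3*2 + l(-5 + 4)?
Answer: -7176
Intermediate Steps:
l(C) = 0 (l(C) = 0*(2*C) = 0)
q = 6 (q = 3*2 + 0 = 6 + 0 = 6)
-1196*q = -1196*6 = -7176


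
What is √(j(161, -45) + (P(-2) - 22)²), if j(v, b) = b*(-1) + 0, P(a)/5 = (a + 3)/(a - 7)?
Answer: √44854/9 ≈ 23.532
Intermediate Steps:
P(a) = 5*(3 + a)/(-7 + a) (P(a) = 5*((a + 3)/(a - 7)) = 5*((3 + a)/(-7 + a)) = 5*(3 + a)/(-7 + a))
j(v, b) = -b (j(v, b) = -b + 0 = -b)
√(j(161, -45) + (P(-2) - 22)²) = √(-1*(-45) + (5*(3 - 2)/(-7 - 2) - 22)²) = √(45 + (5*1/(-9) - 22)²) = √(45 + (5*(-⅑)*1 - 22)²) = √(45 + (-5/9 - 22)²) = √(45 + (-203/9)²) = √(45 + 41209/81) = √(44854/81) = √44854/9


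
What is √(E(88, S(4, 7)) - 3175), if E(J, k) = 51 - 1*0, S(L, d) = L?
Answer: 2*I*√781 ≈ 55.893*I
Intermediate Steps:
E(J, k) = 51 (E(J, k) = 51 + 0 = 51)
√(E(88, S(4, 7)) - 3175) = √(51 - 3175) = √(-3124) = 2*I*√781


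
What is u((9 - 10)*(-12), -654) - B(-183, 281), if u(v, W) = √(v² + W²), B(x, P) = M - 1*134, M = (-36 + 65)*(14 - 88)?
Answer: 2280 + 6*√11885 ≈ 2934.1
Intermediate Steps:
M = -2146 (M = 29*(-74) = -2146)
B(x, P) = -2280 (B(x, P) = -2146 - 1*134 = -2146 - 134 = -2280)
u(v, W) = √(W² + v²)
u((9 - 10)*(-12), -654) - B(-183, 281) = √((-654)² + ((9 - 10)*(-12))²) - 1*(-2280) = √(427716 + (-1*(-12))²) + 2280 = √(427716 + 12²) + 2280 = √(427716 + 144) + 2280 = √427860 + 2280 = 6*√11885 + 2280 = 2280 + 6*√11885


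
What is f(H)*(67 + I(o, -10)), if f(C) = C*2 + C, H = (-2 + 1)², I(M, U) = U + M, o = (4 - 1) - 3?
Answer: 171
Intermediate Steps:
o = 0 (o = 3 - 3 = 0)
I(M, U) = M + U
H = 1 (H = (-1)² = 1)
f(C) = 3*C (f(C) = 2*C + C = 3*C)
f(H)*(67 + I(o, -10)) = (3*1)*(67 + (0 - 10)) = 3*(67 - 10) = 3*57 = 171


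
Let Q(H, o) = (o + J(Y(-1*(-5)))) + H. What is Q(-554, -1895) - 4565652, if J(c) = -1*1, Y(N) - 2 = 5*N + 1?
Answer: -4568102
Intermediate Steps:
Y(N) = 3 + 5*N (Y(N) = 2 + (5*N + 1) = 2 + (1 + 5*N) = 3 + 5*N)
J(c) = -1
Q(H, o) = -1 + H + o (Q(H, o) = (o - 1) + H = (-1 + o) + H = -1 + H + o)
Q(-554, -1895) - 4565652 = (-1 - 554 - 1895) - 4565652 = -2450 - 4565652 = -4568102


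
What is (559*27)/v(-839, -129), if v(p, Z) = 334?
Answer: 15093/334 ≈ 45.189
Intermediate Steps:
(559*27)/v(-839, -129) = (559*27)/334 = 15093*(1/334) = 15093/334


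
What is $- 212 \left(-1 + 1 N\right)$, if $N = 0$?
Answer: $212$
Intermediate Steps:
$- 212 \left(-1 + 1 N\right) = - 212 \left(-1 + 1 \cdot 0\right) = - 212 \left(-1 + 0\right) = \left(-212\right) \left(-1\right) = 212$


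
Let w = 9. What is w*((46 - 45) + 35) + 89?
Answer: 413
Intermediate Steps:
w*((46 - 45) + 35) + 89 = 9*((46 - 45) + 35) + 89 = 9*(1 + 35) + 89 = 9*36 + 89 = 324 + 89 = 413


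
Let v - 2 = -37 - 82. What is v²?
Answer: 13689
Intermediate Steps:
v = -117 (v = 2 + (-37 - 82) = 2 - 119 = -117)
v² = (-117)² = 13689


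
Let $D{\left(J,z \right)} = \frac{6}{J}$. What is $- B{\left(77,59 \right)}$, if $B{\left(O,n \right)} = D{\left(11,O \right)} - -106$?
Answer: $- \frac{1172}{11} \approx -106.55$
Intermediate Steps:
$B{\left(O,n \right)} = \frac{1172}{11}$ ($B{\left(O,n \right)} = \frac{6}{11} - -106 = 6 \cdot \frac{1}{11} + 106 = \frac{6}{11} + 106 = \frac{1172}{11}$)
$- B{\left(77,59 \right)} = \left(-1\right) \frac{1172}{11} = - \frac{1172}{11}$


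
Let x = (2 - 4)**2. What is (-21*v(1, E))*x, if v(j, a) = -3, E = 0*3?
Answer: 252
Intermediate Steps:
E = 0
x = 4 (x = (-2)**2 = 4)
(-21*v(1, E))*x = -21*(-3)*4 = 63*4 = 252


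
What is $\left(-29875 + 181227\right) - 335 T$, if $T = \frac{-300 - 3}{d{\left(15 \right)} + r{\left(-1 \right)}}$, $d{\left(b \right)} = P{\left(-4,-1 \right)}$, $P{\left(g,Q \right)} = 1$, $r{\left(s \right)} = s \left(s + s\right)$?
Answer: $185187$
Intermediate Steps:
$r{\left(s \right)} = 2 s^{2}$ ($r{\left(s \right)} = s 2 s = 2 s^{2}$)
$d{\left(b \right)} = 1$
$T = -101$ ($T = \frac{-300 - 3}{1 + 2 \left(-1\right)^{2}} = - \frac{303}{1 + 2 \cdot 1} = - \frac{303}{1 + 2} = - \frac{303}{3} = \left(-303\right) \frac{1}{3} = -101$)
$\left(-29875 + 181227\right) - 335 T = \left(-29875 + 181227\right) - 335 \left(-101\right) = 151352 - -33835 = 151352 + 33835 = 185187$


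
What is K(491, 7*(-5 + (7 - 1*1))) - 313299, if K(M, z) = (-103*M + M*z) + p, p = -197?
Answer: -360632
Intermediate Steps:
K(M, z) = -197 - 103*M + M*z (K(M, z) = (-103*M + M*z) - 197 = -197 - 103*M + M*z)
K(491, 7*(-5 + (7 - 1*1))) - 313299 = (-197 - 103*491 + 491*(7*(-5 + (7 - 1*1)))) - 313299 = (-197 - 50573 + 491*(7*(-5 + (7 - 1)))) - 313299 = (-197 - 50573 + 491*(7*(-5 + 6))) - 313299 = (-197 - 50573 + 491*(7*1)) - 313299 = (-197 - 50573 + 491*7) - 313299 = (-197 - 50573 + 3437) - 313299 = -47333 - 313299 = -360632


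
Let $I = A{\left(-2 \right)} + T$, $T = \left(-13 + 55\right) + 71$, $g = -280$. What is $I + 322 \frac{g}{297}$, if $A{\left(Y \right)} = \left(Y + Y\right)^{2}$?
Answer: $- \frac{51847}{297} \approx -174.57$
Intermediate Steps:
$A{\left(Y \right)} = 4 Y^{2}$ ($A{\left(Y \right)} = \left(2 Y\right)^{2} = 4 Y^{2}$)
$T = 113$ ($T = 42 + 71 = 113$)
$I = 129$ ($I = 4 \left(-2\right)^{2} + 113 = 4 \cdot 4 + 113 = 16 + 113 = 129$)
$I + 322 \frac{g}{297} = 129 + 322 \left(- \frac{280}{297}\right) = 129 - \frac{90160}{297} = - \frac{51847}{297}$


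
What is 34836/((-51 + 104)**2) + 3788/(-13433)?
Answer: 457311496/37733297 ≈ 12.120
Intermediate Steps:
34836/((-51 + 104)**2) + 3788/(-13433) = 34836/(53**2) + 3788*(-1/13433) = 34836/2809 - 3788/13433 = 457311496/37733297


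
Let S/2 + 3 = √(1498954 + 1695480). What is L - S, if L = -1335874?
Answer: -1335868 - 2*√3194434 ≈ -1.3394e+6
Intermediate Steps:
S = -6 + 2*√3194434 (S = -6 + 2*√(1498954 + 1695480) = -6 + 2*√3194434 ≈ 3568.6)
L - S = -1335874 - (-6 + 2*√3194434) = -1335874 + (6 - 2*√3194434) = -1335868 - 2*√3194434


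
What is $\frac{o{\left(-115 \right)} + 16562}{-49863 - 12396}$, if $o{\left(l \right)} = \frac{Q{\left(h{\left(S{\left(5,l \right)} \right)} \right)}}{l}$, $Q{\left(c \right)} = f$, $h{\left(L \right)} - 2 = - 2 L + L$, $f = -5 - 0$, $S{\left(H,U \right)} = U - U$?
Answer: $- \frac{380927}{1431957} \approx -0.26602$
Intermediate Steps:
$S{\left(H,U \right)} = 0$
$f = -5$ ($f = -5 + 0 = -5$)
$h{\left(L \right)} = 2 - L$ ($h{\left(L \right)} = 2 + \left(- 2 L + L\right) = 2 - L$)
$Q{\left(c \right)} = -5$
$o{\left(l \right)} = - \frac{5}{l}$
$\frac{o{\left(-115 \right)} + 16562}{-49863 - 12396} = \frac{- \frac{5}{-115} + 16562}{-49863 - 12396} = \frac{\left(-5\right) \left(- \frac{1}{115}\right) + 16562}{-62259} = \left(\frac{1}{23} + 16562\right) \left(- \frac{1}{62259}\right) = \frac{380927}{23} \left(- \frac{1}{62259}\right) = - \frac{380927}{1431957}$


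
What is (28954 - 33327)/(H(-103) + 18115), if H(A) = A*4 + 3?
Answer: -4373/17706 ≈ -0.24698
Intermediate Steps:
H(A) = 3 + 4*A (H(A) = 4*A + 3 = 3 + 4*A)
(28954 - 33327)/(H(-103) + 18115) = (28954 - 33327)/((3 + 4*(-103)) + 18115) = -4373/((3 - 412) + 18115) = -4373/(-409 + 18115) = -4373/17706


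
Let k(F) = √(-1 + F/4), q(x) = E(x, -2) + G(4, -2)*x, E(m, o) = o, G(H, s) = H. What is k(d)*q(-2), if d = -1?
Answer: -5*I*√5 ≈ -11.18*I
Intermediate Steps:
q(x) = -2 + 4*x
k(F) = √(-1 + F/4) (k(F) = √(-1 + F*(¼)) = √(-1 + F/4))
k(d)*q(-2) = (√(-4 - 1)/2)*(-2 + 4*(-2)) = (√(-5)/2)*(-2 - 8) = ((I*√5)/2)*(-10) = (I*√5/2)*(-10) = -5*I*√5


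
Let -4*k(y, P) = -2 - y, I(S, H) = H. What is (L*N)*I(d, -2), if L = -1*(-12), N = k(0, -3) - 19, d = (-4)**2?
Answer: 444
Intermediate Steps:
d = 16
k(y, P) = 1/2 + y/4 (k(y, P) = -(-2 - y)/4 = 1/2 + y/4)
N = -37/2 (N = (1/2 + (1/4)*0) - 19 = (1/2 + 0) - 19 = 1/2 - 19 = -37/2 ≈ -18.500)
L = 12
(L*N)*I(d, -2) = (12*(-37/2))*(-2) = -222*(-2) = 444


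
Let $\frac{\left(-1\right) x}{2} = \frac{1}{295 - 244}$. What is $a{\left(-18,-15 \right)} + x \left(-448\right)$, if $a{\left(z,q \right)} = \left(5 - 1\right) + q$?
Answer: $\frac{335}{51} \approx 6.5686$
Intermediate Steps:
$x = - \frac{2}{51}$ ($x = - \frac{2}{295 - 244} = - \frac{2}{51} \approx -0.039216$)
$a{\left(z,q \right)} = 4 + q$
$a{\left(-18,-15 \right)} + x \left(-448\right) = \left(4 - 15\right) - - \frac{896}{51} = -11 + \frac{896}{51} = \frac{335}{51}$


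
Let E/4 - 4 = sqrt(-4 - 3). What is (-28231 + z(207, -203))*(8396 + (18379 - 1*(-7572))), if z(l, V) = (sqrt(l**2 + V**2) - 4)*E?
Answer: -969650157 - 137388*(4 - sqrt(84058))*(4 + I*sqrt(7)) ≈ -8.1252e+8 + 1.0393e+8*I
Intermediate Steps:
E = 16 + 4*I*sqrt(7) (E = 16 + 4*sqrt(-4 - 3) = 16 + 4*sqrt(-7) = 16 + 4*(I*sqrt(7)) = 16 + 4*I*sqrt(7) ≈ 16.0 + 10.583*I)
z(l, V) = (-4 + sqrt(V**2 + l**2))*(16 + 4*I*sqrt(7)) (z(l, V) = (sqrt(l**2 + V**2) - 4)*(16 + 4*I*sqrt(7)) = (sqrt(V**2 + l**2) - 4)*(16 + 4*I*sqrt(7)) = (-4 + sqrt(V**2 + l**2))*(16 + 4*I*sqrt(7)))
(-28231 + z(207, -203))*(8396 + (18379 - 1*(-7572))) = (-28231 + 4*(-4 + sqrt((-203)**2 + 207**2))*(4 + I*sqrt(7)))*(8396 + (18379 - 1*(-7572))) = (-28231 + 4*(-4 + sqrt(41209 + 42849))*(4 + I*sqrt(7)))*(8396 + (18379 + 7572)) = (-28231 + 4*(-4 + sqrt(84058))*(4 + I*sqrt(7)))*(8396 + 25951) = (-28231 + 4*(-4 + sqrt(84058))*(4 + I*sqrt(7)))*34347 = -969650157 + 137388*(-4 + sqrt(84058))*(4 + I*sqrt(7))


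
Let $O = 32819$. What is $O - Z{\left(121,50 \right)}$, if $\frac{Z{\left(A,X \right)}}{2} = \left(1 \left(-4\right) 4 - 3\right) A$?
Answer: $37417$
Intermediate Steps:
$Z{\left(A,X \right)} = - 38 A$ ($Z{\left(A,X \right)} = 2 \left(1 \left(-4\right) 4 - 3\right) A = 2 \left(\left(-4\right) 4 - 3\right) A = 2 \left(-16 - 3\right) A = 2 \left(- 19 A\right) = - 38 A$)
$O - Z{\left(121,50 \right)} = 32819 - \left(-38\right) 121 = 32819 - -4598 = 32819 + 4598 = 37417$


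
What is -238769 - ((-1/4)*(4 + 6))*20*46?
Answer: -236469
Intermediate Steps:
-238769 - ((-1/4)*(4 + 6))*20*46 = -238769 - (-1*¼*10)*20*46 = -238769 - -¼*10*20*46 = -238769 - (-5/2*20)*46 = -238769 - (-50)*46 = -238769 - 1*(-2300) = -238769 + 2300 = -236469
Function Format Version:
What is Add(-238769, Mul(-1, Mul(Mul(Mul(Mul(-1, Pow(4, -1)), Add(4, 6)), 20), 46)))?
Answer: -236469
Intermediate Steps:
Add(-238769, Mul(-1, Mul(Mul(Mul(Mul(-1, Pow(4, -1)), Add(4, 6)), 20), 46))) = Add(-238769, Mul(-1, Mul(Mul(Mul(Mul(-1, Rational(1, 4)), 10), 20), 46))) = Add(-238769, Mul(-1, Mul(Mul(Mul(Rational(-1, 4), 10), 20), 46))) = Add(-238769, Mul(-1, Mul(Mul(Rational(-5, 2), 20), 46))) = Add(-238769, Mul(-1, Mul(-50, 46))) = Add(-238769, Mul(-1, -2300)) = Add(-238769, 2300) = -236469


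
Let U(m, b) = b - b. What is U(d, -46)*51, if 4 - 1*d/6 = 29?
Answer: 0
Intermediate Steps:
d = -150 (d = 24 - 6*29 = 24 - 174 = -150)
U(m, b) = 0
U(d, -46)*51 = 0*51 = 0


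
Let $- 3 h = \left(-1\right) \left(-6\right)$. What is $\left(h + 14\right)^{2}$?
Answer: $144$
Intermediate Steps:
$h = -2$ ($h = - \frac{\left(-1\right) \left(-6\right)}{3} = \left(- \frac{1}{3}\right) 6 = -2$)
$\left(h + 14\right)^{2} = \left(-2 + 14\right)^{2} = 12^{2} = 144$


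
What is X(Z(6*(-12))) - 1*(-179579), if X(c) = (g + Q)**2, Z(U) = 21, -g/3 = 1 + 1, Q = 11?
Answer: 179604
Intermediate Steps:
g = -6 (g = -3*(1 + 1) = -3*2 = -6)
X(c) = 25 (X(c) = (-6 + 11)**2 = 5**2 = 25)
X(Z(6*(-12))) - 1*(-179579) = 25 - 1*(-179579) = 25 + 179579 = 179604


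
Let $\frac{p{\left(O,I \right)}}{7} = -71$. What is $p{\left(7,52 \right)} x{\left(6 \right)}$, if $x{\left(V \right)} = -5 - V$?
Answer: $5467$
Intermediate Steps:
$p{\left(O,I \right)} = -497$ ($p{\left(O,I \right)} = 7 \left(-71\right) = -497$)
$p{\left(7,52 \right)} x{\left(6 \right)} = - 497 \left(-5 - 6\right) = \left(-497\right) \left(-11\right) = 5467$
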